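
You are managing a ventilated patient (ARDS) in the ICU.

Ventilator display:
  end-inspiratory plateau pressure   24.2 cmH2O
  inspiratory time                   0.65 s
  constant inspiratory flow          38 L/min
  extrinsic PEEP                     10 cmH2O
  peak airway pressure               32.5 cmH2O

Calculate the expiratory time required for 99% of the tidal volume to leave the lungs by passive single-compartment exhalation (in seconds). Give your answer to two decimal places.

1.75

Flow: 38 L/min ÷ 60 = 0.6333 L/s.
Vt = flow × Ti = 0.6333 L/s × 0.65 s × 1000 mL/L = 411.65 mL.
R = (PIP − Pplat)/V̇ = (32.5 − 24.2) / 0.6333 = 8.3/0.6333 = 13.106 cmH2O·s/L.
C = Vt/(Pplat − PEEP) = 411.65 / (24.2 − 10) = 411.65/14.2 = 28.989 mL/cmH2O.
τ = R × C = 13.106 × 0.02899 L/cmH2O = 0.3799 s.
t = −τ·ln(1 − 0.99) = −0.3799·ln(0.01) = 1.75 s.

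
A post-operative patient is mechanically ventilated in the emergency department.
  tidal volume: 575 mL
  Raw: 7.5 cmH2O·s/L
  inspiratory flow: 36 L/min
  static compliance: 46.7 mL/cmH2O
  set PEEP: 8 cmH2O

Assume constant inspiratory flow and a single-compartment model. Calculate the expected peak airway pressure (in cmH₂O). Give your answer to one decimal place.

Flow: 36 L/min ÷ 60 = 0.6 L/s.
Equation of motion (constant flow): PIP = Vt/C + R·V̇ + PEEP.
PIP = 575/46.7 + 7.5×0.6 + 8 = 12.313 + 4.5 + 8 = 24.813 cmH2O.

24.8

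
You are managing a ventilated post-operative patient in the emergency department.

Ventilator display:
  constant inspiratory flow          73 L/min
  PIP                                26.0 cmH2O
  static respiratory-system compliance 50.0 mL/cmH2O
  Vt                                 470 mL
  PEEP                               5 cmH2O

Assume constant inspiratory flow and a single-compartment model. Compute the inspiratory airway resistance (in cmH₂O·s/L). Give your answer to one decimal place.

Flow: 73 L/min ÷ 60 = 1.2167 L/s.
Equation of motion (constant flow): PIP = Vt/C + R·V̇ + PEEP.
R·V̇ = PIP − Vt/C − PEEP = 26.0 − 470/50.0 − 5 = 26.0 − 9.4 − 5 = 11.6 cmH2O.
R = 11.6 / 1.2167 = 9.534 cmH2O·s/L.

9.5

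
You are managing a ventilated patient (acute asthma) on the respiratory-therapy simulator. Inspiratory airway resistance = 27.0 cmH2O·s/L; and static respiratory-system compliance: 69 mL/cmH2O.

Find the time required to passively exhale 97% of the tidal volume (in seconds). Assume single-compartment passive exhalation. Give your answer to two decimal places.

τ = R × C = 27.0 × 69 mL/cmH2O = 27.0 × 0.069 L/cmH2O = 1.863 s.
Exhaled fraction f = 1 − e^(−t/τ) → t = −τ·ln(1 − f) = −1.863·ln(0.03) = 6.533 s.

6.53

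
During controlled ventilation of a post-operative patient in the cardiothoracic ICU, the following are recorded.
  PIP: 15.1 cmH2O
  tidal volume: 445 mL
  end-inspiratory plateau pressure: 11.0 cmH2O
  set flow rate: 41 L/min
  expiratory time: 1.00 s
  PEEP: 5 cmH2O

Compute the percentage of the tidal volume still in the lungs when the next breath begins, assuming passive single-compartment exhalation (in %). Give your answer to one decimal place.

Flow: 41 L/min ÷ 60 = 0.6833 L/s.
R = (PIP − Pplat)/V̇ = (15.1 − 11.0) / 0.6833 = 4.1/0.6833 = 6.0 cmH2O·s/L.
C = Vt/(Pplat − PEEP) = 445.0 / (11.0 − 5) = 445.0/6.0 = 74.167 mL/cmH2O.
τ = R × C = 6.0 × 0.07417 L/cmH2O = 0.445 s.
Fraction remaining at end-expiration = e^(−Te/τ) = e^(−1.00/0.445) = 0.1057 → 10.57%.

10.6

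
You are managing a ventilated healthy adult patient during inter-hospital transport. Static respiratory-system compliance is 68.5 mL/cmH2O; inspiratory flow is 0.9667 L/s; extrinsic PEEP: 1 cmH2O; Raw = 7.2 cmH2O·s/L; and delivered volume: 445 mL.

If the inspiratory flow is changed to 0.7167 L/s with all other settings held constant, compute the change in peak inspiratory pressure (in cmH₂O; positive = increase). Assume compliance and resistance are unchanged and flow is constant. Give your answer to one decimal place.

PIP = Vt/C + R·V̇ + PEEP (constant-flow equation of motion).
Only the resistive term changes: ΔPIP = R × ΔV̇ = 7.2 × (0.7167 − 0.9667) = 7.2 × -0.25 = -1.8 cmH2O.

-1.8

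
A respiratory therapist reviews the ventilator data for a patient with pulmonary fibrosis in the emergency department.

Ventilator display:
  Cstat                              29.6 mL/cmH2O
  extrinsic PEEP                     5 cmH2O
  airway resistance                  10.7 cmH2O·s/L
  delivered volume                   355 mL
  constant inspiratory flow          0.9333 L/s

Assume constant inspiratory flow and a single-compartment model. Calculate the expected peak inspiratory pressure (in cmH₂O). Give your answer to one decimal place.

27.0

Equation of motion (constant flow): PIP = Vt/C + R·V̇ + PEEP.
PIP = 355/29.6 + 10.7×0.9333 + 5 = 11.993 + 9.986 + 5 = 26.979 cmH2O.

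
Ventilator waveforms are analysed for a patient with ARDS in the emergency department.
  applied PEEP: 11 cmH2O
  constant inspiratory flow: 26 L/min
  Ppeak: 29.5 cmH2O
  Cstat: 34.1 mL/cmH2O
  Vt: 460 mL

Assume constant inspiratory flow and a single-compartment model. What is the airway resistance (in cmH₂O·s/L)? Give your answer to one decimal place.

11.6

Flow: 26 L/min ÷ 60 = 0.4333 L/s.
Equation of motion (constant flow): PIP = Vt/C + R·V̇ + PEEP.
R·V̇ = PIP − Vt/C − PEEP = 29.5 − 460/34.1 − 11 = 29.5 − 13.49 − 11 = 5.01 cmH2O.
R = 5.01 / 0.4333 = 11.562 cmH2O·s/L.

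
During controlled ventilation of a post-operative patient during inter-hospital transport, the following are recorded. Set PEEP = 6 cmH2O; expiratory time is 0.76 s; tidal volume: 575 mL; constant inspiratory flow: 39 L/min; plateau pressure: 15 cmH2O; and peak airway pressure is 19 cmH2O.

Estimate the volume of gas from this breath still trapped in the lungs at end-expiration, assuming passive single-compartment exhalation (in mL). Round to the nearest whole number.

Flow: 39 L/min ÷ 60 = 0.65 L/s.
R = (PIP − Pplat)/V̇ = (19 − 15) / 0.65 = 4.0/0.65 = 6.154 cmH2O·s/L.
C = Vt/(Pplat − PEEP) = 575.0 / (15 − 6) = 575.0/9.0 = 63.889 mL/cmH2O.
τ = R × C = 6.154 × 0.06389 L/cmH2O = 0.3932 s.
Fraction remaining = e^(−Te/τ) = e^(−0.76/0.3932) = 0.1447.
Trapped volume = 575.0 × 0.1447 = 83.203 mL.

83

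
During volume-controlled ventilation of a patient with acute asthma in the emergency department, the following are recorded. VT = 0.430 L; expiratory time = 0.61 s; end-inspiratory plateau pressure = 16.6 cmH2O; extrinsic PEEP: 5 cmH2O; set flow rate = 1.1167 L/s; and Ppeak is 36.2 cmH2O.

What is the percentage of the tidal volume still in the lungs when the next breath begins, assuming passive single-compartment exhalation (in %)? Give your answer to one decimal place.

R = (PIP − Pplat)/V̇ = (36.2 − 16.6) / 1.1167 = 19.6/1.1167 = 17.552 cmH2O·s/L.
C = Vt/(Pplat − PEEP) = 430.0 / (16.6 − 5) = 430.0/11.6 = 37.069 mL/cmH2O.
τ = R × C = 17.552 × 0.03707 L/cmH2O = 0.6507 s.
Fraction remaining at end-expiration = e^(−Te/τ) = e^(−0.61/0.6507) = 0.3916 → 39.16%.

39.2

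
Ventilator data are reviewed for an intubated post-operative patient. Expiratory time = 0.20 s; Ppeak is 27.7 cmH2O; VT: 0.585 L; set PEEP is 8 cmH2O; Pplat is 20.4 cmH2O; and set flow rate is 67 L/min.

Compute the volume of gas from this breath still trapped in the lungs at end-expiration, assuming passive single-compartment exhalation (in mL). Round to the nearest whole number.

306

Flow: 67 L/min ÷ 60 = 1.1167 L/s.
R = (PIP − Pplat)/V̇ = (27.7 − 20.4) / 1.1167 = 7.3/1.1167 = 6.537 cmH2O·s/L.
C = Vt/(Pplat − PEEP) = 585.0 / (20.4 − 8) = 585.0/12.4 = 47.177 mL/cmH2O.
τ = R × C = 6.537 × 0.04718 L/cmH2O = 0.3084 s.
Fraction remaining = e^(−Te/τ) = e^(−0.20/0.3084) = 0.5228.
Trapped volume = 585.0 × 0.5228 = 305.84 mL.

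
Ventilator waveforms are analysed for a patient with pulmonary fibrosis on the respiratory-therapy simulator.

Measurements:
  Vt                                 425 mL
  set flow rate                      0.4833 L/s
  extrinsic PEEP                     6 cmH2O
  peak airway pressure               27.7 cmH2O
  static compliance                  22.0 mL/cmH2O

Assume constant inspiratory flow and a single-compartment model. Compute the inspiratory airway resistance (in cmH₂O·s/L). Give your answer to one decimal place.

Equation of motion (constant flow): PIP = Vt/C + R·V̇ + PEEP.
R·V̇ = PIP − Vt/C − PEEP = 27.7 − 425/22.0 − 6 = 27.7 − 19.318 − 6 = 2.382 cmH2O.
R = 2.382 / 0.4833 = 4.929 cmH2O·s/L.

4.9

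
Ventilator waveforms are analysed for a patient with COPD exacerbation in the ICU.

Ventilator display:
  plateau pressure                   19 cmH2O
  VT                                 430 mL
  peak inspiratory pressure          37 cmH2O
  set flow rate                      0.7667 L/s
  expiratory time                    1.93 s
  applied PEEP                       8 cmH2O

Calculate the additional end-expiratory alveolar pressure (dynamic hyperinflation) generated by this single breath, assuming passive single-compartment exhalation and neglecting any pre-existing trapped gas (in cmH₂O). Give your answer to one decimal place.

R = (PIP − Pplat)/V̇ = (37 − 19) / 0.7667 = 18.0/0.7667 = 23.477 cmH2O·s/L.
C = Vt/(Pplat − PEEP) = 430.0 / (19 − 8) = 430.0/11.0 = 39.091 mL/cmH2O.
τ = R × C = 23.477 × 0.03909 L/cmH2O = 0.9177 s.
Fraction remaining = e^(−Te/τ) = e^(−1.93/0.9177) = 0.1221; trapped volume = 430.0 × 0.1221 = 52.503 mL.
Additional alveolar pressure from trapping ≈ V_trapped / C = 52.503 / 39.091 = 1.343 cmH2O.

1.3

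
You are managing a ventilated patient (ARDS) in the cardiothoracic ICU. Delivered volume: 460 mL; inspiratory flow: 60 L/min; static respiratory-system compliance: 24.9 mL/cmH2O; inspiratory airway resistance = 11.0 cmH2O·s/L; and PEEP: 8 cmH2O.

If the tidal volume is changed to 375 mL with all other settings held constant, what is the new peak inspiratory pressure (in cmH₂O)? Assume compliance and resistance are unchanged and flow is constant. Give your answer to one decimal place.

34.1

Flow: 60 L/min ÷ 60 = 1 L/s.
PIP = Vt/C + R·V̇ + PEEP (constant-flow equation of motion).
Only the elastic term changes: ΔPIP = ΔVt / C = (375 − 460) / 24.9 = -3.414 cmH2O.
Original PIP = 460/24.9 + 11.0×1 + 8 = 37.474 cmH2O; new PIP = 37.474 + (-3.414) = 34.06 cmH2O.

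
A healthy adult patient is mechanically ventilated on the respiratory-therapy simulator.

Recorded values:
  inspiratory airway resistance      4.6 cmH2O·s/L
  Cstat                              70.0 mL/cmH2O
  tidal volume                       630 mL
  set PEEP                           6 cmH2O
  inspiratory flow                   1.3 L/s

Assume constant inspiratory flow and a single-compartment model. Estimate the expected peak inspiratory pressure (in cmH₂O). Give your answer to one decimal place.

Equation of motion (constant flow): PIP = Vt/C + R·V̇ + PEEP.
PIP = 630/70.0 + 4.6×1.3 + 6 = 9.0 + 5.98 + 6 = 20.98 cmH2O.

21.0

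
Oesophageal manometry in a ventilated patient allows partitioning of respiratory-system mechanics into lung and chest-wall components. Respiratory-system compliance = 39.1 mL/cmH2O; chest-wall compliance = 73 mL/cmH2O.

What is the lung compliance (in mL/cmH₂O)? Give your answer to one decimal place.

84.2

1/CL = 1/Crs − 1/Ccw.
1/CL = 1/39.1 − 1/73 = 0.01188.
CL = 84.175 mL/cmH2O.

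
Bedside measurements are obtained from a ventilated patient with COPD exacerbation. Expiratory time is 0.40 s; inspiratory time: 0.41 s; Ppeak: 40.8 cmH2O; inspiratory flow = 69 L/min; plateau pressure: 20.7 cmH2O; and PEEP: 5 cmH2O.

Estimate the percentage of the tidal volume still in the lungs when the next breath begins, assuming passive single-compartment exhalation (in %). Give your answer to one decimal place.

46.7

Flow: 69 L/min ÷ 60 = 1.15 L/s.
Vt = flow × Ti = 1.15 L/s × 0.41 s × 1000 mL/L = 471.5 mL.
R = (PIP − Pplat)/V̇ = (40.8 − 20.7) / 1.15 = 20.1/1.15 = 17.478 cmH2O·s/L.
C = Vt/(Pplat − PEEP) = 471.5 / (20.7 − 5) = 471.5/15.7 = 30.032 mL/cmH2O.
τ = R × C = 17.478 × 0.03003 L/cmH2O = 0.5249 s.
Fraction remaining at end-expiration = e^(−Te/τ) = e^(−0.40/0.5249) = 0.4667 → 46.67%.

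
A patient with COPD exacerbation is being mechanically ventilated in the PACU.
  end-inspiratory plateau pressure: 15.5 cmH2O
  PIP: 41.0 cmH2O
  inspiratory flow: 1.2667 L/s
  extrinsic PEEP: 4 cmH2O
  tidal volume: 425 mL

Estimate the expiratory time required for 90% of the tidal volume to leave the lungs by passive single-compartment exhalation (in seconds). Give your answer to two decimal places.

R = (PIP − Pplat)/V̇ = (41.0 − 15.5) / 1.2667 = 25.5/1.2667 = 20.131 cmH2O·s/L.
C = Vt/(Pplat − PEEP) = 425.0 / (15.5 − 4) = 425.0/11.5 = 36.957 mL/cmH2O.
τ = R × C = 20.131 × 0.03696 L/cmH2O = 0.744 s.
t = −τ·ln(1 − 0.90) = −0.744·ln(0.1) = 1.713 s.

1.71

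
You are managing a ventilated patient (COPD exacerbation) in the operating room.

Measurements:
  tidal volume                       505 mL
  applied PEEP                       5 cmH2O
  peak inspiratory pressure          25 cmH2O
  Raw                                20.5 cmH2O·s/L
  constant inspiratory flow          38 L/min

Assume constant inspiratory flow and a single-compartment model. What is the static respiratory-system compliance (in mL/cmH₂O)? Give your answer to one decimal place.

Flow: 38 L/min ÷ 60 = 0.6333 L/s.
Equation of motion (constant flow): PIP = Vt/C + R·V̇ + PEEP.
Vt/C = PIP − R·V̇ − PEEP = 25 − 20.5×0.6333 − 5 = 25 − 12.983 − 5 = 7.017 cmH2O.
C = Vt / 7.017 = 505 / 7.017 = 71.968 mL/cmH2O.

72.0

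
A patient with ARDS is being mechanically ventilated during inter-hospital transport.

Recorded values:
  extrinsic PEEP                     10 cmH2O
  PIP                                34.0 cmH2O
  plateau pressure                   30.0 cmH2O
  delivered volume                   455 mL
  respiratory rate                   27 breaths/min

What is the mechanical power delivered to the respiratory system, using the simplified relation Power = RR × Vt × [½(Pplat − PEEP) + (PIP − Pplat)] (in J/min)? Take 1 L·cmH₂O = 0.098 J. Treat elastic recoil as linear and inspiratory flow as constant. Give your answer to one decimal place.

16.9

Per-breath work = Vt × [½(Pplat−PEEP) + (PIP−Pplat)] = 0.455 × [0.5×20.0 + 4.0] = 0.455 × 14.0 = 6.37 L·cmH2O.
Power = 27 × 6.37 = 171.99 L·cmH2O/min.
× 0.098 J/(L·cmH2O) → 16.855 J/min.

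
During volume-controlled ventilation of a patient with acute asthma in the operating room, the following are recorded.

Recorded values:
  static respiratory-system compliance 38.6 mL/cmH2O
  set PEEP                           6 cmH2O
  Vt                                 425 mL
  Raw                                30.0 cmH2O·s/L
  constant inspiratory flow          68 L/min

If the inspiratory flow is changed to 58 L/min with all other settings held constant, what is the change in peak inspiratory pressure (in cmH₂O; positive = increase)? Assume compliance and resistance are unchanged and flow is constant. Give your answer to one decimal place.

-5.0

Flow: 68 L/min ÷ 60 = 1.1333 L/s.
New flow: 58 L/min ÷ 60 = 0.9667 L/s.
PIP = Vt/C + R·V̇ + PEEP (constant-flow equation of motion).
Only the resistive term changes: ΔPIP = R × ΔV̇ = 30.0 × (0.9667 − 1.1333) = 30.0 × -0.1666 = -4.998 cmH2O.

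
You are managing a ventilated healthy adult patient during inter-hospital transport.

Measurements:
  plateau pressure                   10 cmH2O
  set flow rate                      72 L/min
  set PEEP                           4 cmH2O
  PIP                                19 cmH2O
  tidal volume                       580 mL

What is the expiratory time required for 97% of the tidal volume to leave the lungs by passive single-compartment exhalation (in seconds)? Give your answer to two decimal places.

Flow: 72 L/min ÷ 60 = 1.2 L/s.
R = (PIP − Pplat)/V̇ = (19 − 10) / 1.2 = 9.0/1.2 = 7.5 cmH2O·s/L.
C = Vt/(Pplat − PEEP) = 580.0 / (10 − 4) = 580.0/6.0 = 96.667 mL/cmH2O.
τ = R × C = 7.5 × 0.09667 L/cmH2O = 0.725 s.
t = −τ·ln(1 − 0.97) = −0.725·ln(0.03) = 2.542 s.

2.54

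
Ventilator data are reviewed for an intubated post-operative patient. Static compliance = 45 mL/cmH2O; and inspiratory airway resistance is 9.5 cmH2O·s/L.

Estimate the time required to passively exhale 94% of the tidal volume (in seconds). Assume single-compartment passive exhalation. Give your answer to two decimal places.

τ = R × C = 9.5 × 45 mL/cmH2O = 9.5 × 0.045 L/cmH2O = 0.4275 s.
Exhaled fraction f = 1 − e^(−t/τ) → t = −τ·ln(1 − f) = −0.4275·ln(0.06) = 1.203 s.

1.20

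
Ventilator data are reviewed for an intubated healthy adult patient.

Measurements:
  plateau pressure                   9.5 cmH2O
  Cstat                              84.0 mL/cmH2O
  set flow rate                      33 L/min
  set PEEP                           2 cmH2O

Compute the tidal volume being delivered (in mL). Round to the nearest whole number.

630

Vt = Cstat × (Pplat − PEEP) = 84.0 × (9.5 − 2) = 84.0 × 7.5 = 630.0 mL.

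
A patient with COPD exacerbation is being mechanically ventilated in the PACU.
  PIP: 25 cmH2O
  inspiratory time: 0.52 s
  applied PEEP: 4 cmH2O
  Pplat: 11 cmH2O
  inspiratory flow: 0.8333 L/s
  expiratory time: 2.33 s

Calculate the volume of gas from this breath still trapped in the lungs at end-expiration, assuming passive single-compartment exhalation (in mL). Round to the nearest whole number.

Vt = flow × Ti = 0.8333 L/s × 0.52 s × 1000 mL/L = 433.32 mL.
R = (PIP − Pplat)/V̇ = (25 − 11) / 0.8333 = 14.0/0.8333 = 16.801 cmH2O·s/L.
C = Vt/(Pplat − PEEP) = 433.32 / (11 − 4) = 433.32/7.0 = 61.903 mL/cmH2O.
τ = R × C = 16.801 × 0.0619 L/cmH2O = 1.04 s.
Fraction remaining = e^(−Te/τ) = e^(−2.33/1.04) = 0.1064.
Trapped volume = 433.32 × 0.1064 = 46.105 mL.

46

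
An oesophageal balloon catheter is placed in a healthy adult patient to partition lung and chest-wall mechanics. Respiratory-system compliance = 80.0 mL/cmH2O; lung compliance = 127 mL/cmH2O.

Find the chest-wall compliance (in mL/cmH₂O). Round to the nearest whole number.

1/Ccw = 1/Crs − 1/CL.
1/Ccw = 1/80.0 − 1/127 = 0.004626.
Ccw = 216.17 mL/cmH2O.

216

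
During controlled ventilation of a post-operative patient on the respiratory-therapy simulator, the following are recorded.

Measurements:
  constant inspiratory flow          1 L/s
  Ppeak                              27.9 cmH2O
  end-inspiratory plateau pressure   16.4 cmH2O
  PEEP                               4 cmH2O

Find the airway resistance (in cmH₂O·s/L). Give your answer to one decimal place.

Raw = (PIP − Pplat) / flow = (27.9 − 16.4) / 1 = 11.5 / 1 = 11.5 cmH2O·s/L.

11.5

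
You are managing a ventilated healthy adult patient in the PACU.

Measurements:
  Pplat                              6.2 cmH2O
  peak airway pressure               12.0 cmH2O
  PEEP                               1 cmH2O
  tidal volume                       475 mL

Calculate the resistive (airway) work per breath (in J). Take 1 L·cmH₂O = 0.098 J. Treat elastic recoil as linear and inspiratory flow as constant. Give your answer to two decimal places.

With constant inspiratory flow the resistive pressure is constant at PIP − Pplat = 12.0 − 6.2 = 5.8 cmH2O, so resistive work = 5.8 × 0.475 = 2.755 L·cmH2O.
× 0.098 J/(L·cmH2O) → 0.27 J.

0.27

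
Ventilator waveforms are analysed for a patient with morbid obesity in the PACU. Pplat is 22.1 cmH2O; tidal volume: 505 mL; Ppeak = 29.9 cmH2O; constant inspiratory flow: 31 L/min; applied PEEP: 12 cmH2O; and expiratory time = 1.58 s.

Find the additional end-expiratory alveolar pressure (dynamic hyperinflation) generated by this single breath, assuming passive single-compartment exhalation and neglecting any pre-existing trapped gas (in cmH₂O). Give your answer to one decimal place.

1.2

Flow: 31 L/min ÷ 60 = 0.5167 L/s.
R = (PIP − Pplat)/V̇ = (29.9 − 22.1) / 0.5167 = 7.8/0.5167 = 15.096 cmH2O·s/L.
C = Vt/(Pplat − PEEP) = 505.0 / (22.1 − 12) = 505.0/10.1 = 50.0 mL/cmH2O.
τ = R × C = 15.096 × 0.05 L/cmH2O = 0.7548 s.
Fraction remaining = e^(−Te/τ) = e^(−1.58/0.7548) = 0.1233; trapped volume = 505.0 × 0.1233 = 62.267 mL.
Additional alveolar pressure from trapping ≈ V_trapped / C = 62.267 / 50.0 = 1.245 cmH2O.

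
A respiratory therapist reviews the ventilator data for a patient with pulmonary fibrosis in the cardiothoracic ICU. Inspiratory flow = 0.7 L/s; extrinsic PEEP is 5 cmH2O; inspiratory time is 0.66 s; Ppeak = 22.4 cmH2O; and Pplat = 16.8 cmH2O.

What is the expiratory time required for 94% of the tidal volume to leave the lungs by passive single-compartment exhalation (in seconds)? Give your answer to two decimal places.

Vt = flow × Ti = 0.7 L/s × 0.66 s × 1000 mL/L = 462.0 mL.
R = (PIP − Pplat)/V̇ = (22.4 − 16.8) / 0.7 = 5.6/0.7 = 8.0 cmH2O·s/L.
C = Vt/(Pplat − PEEP) = 462.0 / (16.8 − 5) = 462.0/11.8 = 39.153 mL/cmH2O.
τ = R × C = 8.0 × 0.03915 L/cmH2O = 0.3132 s.
t = −τ·ln(1 − 0.94) = −0.3132·ln(0.06) = 0.8812 s.

0.88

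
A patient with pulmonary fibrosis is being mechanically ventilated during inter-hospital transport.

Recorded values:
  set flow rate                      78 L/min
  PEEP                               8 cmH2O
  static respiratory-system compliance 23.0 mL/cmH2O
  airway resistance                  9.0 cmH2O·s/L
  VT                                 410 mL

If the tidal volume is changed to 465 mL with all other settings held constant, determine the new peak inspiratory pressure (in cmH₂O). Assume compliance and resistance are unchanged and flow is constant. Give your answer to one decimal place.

39.9

Flow: 78 L/min ÷ 60 = 1.3 L/s.
PIP = Vt/C + R·V̇ + PEEP (constant-flow equation of motion).
Only the elastic term changes: ΔPIP = ΔVt / C = (465 − 410) / 23.0 = 2.391 cmH2O.
Original PIP = 410/23.0 + 9.0×1.3 + 8 = 37.526 cmH2O; new PIP = 37.526 + (2.391) = 39.917 cmH2O.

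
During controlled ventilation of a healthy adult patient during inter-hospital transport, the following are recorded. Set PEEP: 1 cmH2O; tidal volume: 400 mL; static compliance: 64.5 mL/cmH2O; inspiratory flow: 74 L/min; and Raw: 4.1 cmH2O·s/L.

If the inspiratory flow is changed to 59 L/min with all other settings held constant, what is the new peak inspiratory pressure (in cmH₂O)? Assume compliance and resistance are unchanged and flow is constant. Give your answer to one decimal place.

Flow: 74 L/min ÷ 60 = 1.2333 L/s.
New flow: 59 L/min ÷ 60 = 0.9833 L/s.
PIP = Vt/C + R·V̇ + PEEP (constant-flow equation of motion).
Only the resistive term changes: ΔPIP = R × ΔV̇ = 4.1 × (0.9833 − 1.2333) = 4.1 × -0.25 = -1.025 cmH2O.
Original PIP = 400/64.5 + 4.1×1.2333 + 1 = 12.258 cmH2O; new PIP = 12.258 + (-1.025) = 11.233 cmH2O.

11.2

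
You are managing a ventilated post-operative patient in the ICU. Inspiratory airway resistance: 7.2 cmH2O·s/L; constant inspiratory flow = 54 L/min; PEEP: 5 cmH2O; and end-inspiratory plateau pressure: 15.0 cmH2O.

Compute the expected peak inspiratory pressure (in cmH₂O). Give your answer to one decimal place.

21.5

Flow: 54 L/min ÷ 60 = 0.9 L/s.
PIP = Pplat + Raw × flow = 15.0 + 7.2 × 0.9 = 15.0 + 6.48 = 21.48 cmH2O.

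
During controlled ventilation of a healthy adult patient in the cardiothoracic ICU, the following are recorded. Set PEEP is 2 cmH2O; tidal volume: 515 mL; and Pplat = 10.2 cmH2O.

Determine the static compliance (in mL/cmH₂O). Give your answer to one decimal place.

62.8

Cstat = Vt / (Pplat − PEEP) = 515 / (10.2 − 2) = 515 / 8.2 = 62.805 mL/cmH2O.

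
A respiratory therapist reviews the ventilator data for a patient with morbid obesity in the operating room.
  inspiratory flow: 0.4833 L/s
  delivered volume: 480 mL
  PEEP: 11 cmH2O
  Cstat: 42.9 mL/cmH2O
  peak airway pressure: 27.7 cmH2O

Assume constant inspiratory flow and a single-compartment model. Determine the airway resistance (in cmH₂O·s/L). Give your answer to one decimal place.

Equation of motion (constant flow): PIP = Vt/C + R·V̇ + PEEP.
R·V̇ = PIP − Vt/C − PEEP = 27.7 − 480/42.9 − 11 = 27.7 − 11.189 − 11 = 5.511 cmH2O.
R = 5.511 / 0.4833 = 11.403 cmH2O·s/L.

11.4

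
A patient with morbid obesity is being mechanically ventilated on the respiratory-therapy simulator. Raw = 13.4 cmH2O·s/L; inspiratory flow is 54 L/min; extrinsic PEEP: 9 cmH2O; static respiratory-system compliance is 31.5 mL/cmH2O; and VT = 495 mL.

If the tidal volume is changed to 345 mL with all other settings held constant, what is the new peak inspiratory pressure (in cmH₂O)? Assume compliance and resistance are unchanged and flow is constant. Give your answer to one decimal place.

Flow: 54 L/min ÷ 60 = 0.9 L/s.
PIP = Vt/C + R·V̇ + PEEP (constant-flow equation of motion).
Only the elastic term changes: ΔPIP = ΔVt / C = (345 − 495) / 31.5 = -4.762 cmH2O.
Original PIP = 495/31.5 + 13.4×0.9 + 9 = 36.774 cmH2O; new PIP = 36.774 + (-4.762) = 32.012 cmH2O.

32.0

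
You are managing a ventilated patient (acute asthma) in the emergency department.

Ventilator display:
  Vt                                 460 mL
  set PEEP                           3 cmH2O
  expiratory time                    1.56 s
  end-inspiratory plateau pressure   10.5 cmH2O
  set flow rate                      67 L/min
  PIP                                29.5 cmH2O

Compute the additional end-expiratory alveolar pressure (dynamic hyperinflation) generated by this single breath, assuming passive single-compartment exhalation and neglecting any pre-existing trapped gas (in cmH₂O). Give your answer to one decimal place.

Flow: 67 L/min ÷ 60 = 1.1167 L/s.
R = (PIP − Pplat)/V̇ = (29.5 − 10.5) / 1.1167 = 19.0/1.1167 = 17.014 cmH2O·s/L.
C = Vt/(Pplat − PEEP) = 460.0 / (10.5 − 3) = 460.0/7.5 = 61.333 mL/cmH2O.
τ = R × C = 17.014 × 0.06133 L/cmH2O = 1.043 s.
Fraction remaining = e^(−Te/τ) = e^(−1.56/1.043) = 0.2241; trapped volume = 460.0 × 0.2241 = 103.09 mL.
Additional alveolar pressure from trapping ≈ V_trapped / C = 103.09 / 61.333 = 1.681 cmH2O.

1.7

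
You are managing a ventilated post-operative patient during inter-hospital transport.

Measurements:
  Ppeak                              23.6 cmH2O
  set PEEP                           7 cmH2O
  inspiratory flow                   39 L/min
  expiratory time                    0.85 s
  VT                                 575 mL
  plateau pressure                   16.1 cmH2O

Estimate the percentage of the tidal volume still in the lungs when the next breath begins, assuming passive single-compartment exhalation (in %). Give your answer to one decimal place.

31.2

Flow: 39 L/min ÷ 60 = 0.65 L/s.
R = (PIP − Pplat)/V̇ = (23.6 − 16.1) / 0.65 = 7.5/0.65 = 11.538 cmH2O·s/L.
C = Vt/(Pplat − PEEP) = 575.0 / (16.1 − 7) = 575.0/9.1 = 63.187 mL/cmH2O.
τ = R × C = 11.538 × 0.06319 L/cmH2O = 0.7291 s.
Fraction remaining at end-expiration = e^(−Te/τ) = e^(−0.85/0.7291) = 0.3117 → 31.17%.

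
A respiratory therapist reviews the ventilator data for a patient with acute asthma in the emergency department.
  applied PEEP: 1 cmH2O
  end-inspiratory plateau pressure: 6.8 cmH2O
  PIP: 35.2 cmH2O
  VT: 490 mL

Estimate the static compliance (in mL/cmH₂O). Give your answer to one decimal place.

Cstat = Vt / (Pplat − PEEP) = 490 / (6.8 − 1) = 490 / 5.8 = 84.483 mL/cmH2O.

84.5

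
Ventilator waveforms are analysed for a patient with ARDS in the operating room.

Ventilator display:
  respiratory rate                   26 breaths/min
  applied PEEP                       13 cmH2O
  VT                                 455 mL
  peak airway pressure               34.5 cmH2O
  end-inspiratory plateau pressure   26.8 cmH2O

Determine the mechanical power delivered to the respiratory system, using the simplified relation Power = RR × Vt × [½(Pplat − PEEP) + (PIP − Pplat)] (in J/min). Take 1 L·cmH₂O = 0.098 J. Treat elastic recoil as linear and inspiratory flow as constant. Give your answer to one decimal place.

Per-breath work = Vt × [½(Pplat−PEEP) + (PIP−Pplat)] = 0.455 × [0.5×13.8 + 7.7] = 0.455 × 14.6 = 6.643 L·cmH2O.
Power = 26 × 6.643 = 172.72 L·cmH2O/min.
× 0.098 J/(L·cmH2O) → 16.927 J/min.

16.9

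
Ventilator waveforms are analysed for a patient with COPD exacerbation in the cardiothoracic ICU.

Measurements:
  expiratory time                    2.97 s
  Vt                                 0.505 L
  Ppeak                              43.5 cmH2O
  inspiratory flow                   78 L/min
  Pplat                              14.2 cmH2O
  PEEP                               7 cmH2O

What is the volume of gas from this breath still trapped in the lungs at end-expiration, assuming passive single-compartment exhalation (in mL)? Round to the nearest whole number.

Flow: 78 L/min ÷ 60 = 1.3 L/s.
R = (PIP − Pplat)/V̇ = (43.5 − 14.2) / 1.3 = 29.3/1.3 = 22.538 cmH2O·s/L.
C = Vt/(Pplat − PEEP) = 505.0 / (14.2 − 7) = 505.0/7.2 = 70.139 mL/cmH2O.
τ = R × C = 22.538 × 0.07014 L/cmH2O = 1.581 s.
Fraction remaining = e^(−Te/τ) = e^(−2.97/1.581) = 0.1528.
Trapped volume = 505.0 × 0.1528 = 77.164 mL.

77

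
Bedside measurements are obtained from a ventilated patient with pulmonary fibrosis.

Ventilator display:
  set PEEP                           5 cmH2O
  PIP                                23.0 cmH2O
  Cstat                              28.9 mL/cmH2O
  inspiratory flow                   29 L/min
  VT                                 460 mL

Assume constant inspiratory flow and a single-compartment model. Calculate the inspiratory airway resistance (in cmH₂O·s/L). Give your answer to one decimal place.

4.3

Flow: 29 L/min ÷ 60 = 0.4833 L/s.
Equation of motion (constant flow): PIP = Vt/C + R·V̇ + PEEP.
R·V̇ = PIP − Vt/C − PEEP = 23.0 − 460/28.9 − 5 = 23.0 − 15.917 − 5 = 2.083 cmH2O.
R = 2.083 / 0.4833 = 4.31 cmH2O·s/L.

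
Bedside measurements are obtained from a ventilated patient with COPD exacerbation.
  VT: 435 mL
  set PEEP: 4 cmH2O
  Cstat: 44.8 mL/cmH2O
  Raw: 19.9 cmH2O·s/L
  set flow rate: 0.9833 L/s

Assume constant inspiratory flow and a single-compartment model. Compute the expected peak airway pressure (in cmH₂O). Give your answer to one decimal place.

Equation of motion (constant flow): PIP = Vt/C + R·V̇ + PEEP.
PIP = 435/44.8 + 19.9×0.9833 + 4 = 9.71 + 19.568 + 4 = 33.278 cmH2O.

33.3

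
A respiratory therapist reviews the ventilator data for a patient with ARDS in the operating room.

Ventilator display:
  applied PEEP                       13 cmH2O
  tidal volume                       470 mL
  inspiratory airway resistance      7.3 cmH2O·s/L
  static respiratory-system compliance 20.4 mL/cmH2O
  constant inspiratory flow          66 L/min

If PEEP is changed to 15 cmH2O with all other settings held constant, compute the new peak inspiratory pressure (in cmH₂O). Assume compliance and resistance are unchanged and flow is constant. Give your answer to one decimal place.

Flow: 66 L/min ÷ 60 = 1.1 L/s.
PIP = Vt/C + R·V̇ + PEEP (constant-flow equation of motion).
Only the baseline term changes: ΔPIP = ΔPEEP = 15 − 13 = 2.0 cmH2O.
Original PIP = 470/20.4 + 7.3×1.1 + 13 = 44.069 cmH2O; new PIP = 44.069 + (2.0) = 46.069 cmH2O.

46.1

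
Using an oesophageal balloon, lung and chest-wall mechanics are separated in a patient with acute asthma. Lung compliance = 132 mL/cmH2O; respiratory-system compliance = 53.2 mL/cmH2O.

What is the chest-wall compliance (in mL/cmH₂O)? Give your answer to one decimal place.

89.1

1/Ccw = 1/Crs − 1/CL.
1/Ccw = 1/53.2 − 1/132 = 0.01122.
Ccw = 89.127 mL/cmH2O.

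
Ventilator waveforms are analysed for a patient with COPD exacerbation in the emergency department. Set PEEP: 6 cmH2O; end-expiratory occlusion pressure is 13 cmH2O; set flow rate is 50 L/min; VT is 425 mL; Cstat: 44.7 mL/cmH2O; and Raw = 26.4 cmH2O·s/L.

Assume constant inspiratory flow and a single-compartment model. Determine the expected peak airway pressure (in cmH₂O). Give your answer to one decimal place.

44.5

Flow: 50 L/min ÷ 60 = 0.8333 L/s.
Total PEEP = 13 cmH2O (set 6 + intrinsic 7); this is the baseline alveolar pressure.
Equation of motion (constant flow): PIP = Vt/C + R·V̇ + PEEP.
PIP = 425/44.7 + 26.4×0.8333 + 13 = 9.508 + 21.999 + 13 = 44.507 cmH2O.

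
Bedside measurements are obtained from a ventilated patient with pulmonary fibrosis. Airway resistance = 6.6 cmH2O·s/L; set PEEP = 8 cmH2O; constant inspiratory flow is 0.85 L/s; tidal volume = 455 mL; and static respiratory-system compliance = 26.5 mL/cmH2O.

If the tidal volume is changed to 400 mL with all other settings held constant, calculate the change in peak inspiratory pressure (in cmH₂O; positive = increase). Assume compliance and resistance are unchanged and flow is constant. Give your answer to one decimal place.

PIP = Vt/C + R·V̇ + PEEP (constant-flow equation of motion).
Only the elastic term changes: ΔPIP = ΔVt / C = (400 − 455) / 26.5 = -2.075 cmH2O.

-2.1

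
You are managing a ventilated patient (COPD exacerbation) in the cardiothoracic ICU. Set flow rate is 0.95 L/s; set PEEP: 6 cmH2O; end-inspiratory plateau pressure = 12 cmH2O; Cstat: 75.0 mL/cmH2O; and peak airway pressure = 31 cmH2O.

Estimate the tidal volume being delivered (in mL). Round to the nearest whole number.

Vt = Cstat × (Pplat − PEEP) = 75.0 × (12 − 6) = 75.0 × 6.0 = 450.0 mL.

450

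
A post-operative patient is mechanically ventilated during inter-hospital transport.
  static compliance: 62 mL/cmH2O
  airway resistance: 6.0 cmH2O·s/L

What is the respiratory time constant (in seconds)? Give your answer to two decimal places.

τ = R × C = 6.0 × 62 mL/cmH2O = 6.0 × 0.062 L/cmH2O = 0.372 s.

0.37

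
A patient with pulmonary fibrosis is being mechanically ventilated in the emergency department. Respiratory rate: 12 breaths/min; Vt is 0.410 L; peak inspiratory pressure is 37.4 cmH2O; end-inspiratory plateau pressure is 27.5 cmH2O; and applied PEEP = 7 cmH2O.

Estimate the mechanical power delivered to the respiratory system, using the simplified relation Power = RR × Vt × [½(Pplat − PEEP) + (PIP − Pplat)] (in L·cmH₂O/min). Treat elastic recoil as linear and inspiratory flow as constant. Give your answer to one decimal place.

Per-breath work = Vt × [½(Pplat−PEEP) + (PIP−Pplat)] = 0.410 × [0.5×20.5 + 9.9] = 0.410 × 20.15 = 8.262 L·cmH2O.
Power = 12 × 8.262 = 99.144 L·cmH2O/min.

99.1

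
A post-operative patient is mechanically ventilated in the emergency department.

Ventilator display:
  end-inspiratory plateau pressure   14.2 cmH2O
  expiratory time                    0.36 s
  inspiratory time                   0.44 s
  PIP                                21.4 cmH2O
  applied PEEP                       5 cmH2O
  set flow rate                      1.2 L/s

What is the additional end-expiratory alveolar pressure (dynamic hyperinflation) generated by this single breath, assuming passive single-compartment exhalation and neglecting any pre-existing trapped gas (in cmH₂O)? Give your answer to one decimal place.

Vt = flow × Ti = 1.2 L/s × 0.44 s × 1000 mL/L = 528.0 mL.
R = (PIP − Pplat)/V̇ = (21.4 − 14.2) / 1.2 = 7.2/1.2 = 6.0 cmH2O·s/L.
C = Vt/(Pplat − PEEP) = 528.0 / (14.2 − 5) = 528.0/9.2 = 57.391 mL/cmH2O.
τ = R × C = 6.0 × 0.05739 L/cmH2O = 0.3443 s.
Fraction remaining = e^(−Te/τ) = e^(−0.36/0.3443) = 0.3515; trapped volume = 528.0 × 0.3515 = 185.59 mL.
Additional alveolar pressure from trapping ≈ V_trapped / C = 185.59 / 57.391 = 3.234 cmH2O.

3.2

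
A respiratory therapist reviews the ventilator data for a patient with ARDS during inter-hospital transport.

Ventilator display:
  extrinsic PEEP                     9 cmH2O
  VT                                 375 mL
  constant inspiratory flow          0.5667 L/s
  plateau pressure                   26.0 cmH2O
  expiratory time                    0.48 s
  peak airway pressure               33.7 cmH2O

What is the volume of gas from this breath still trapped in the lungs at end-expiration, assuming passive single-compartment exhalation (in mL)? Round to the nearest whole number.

R = (PIP − Pplat)/V̇ = (33.7 − 26.0) / 0.5667 = 7.7/0.5667 = 13.587 cmH2O·s/L.
C = Vt/(Pplat − PEEP) = 375.0 / (26.0 − 9) = 375.0/17.0 = 22.059 mL/cmH2O.
τ = R × C = 13.587 × 0.02206 L/cmH2O = 0.2997 s.
Fraction remaining = e^(−Te/τ) = e^(−0.48/0.2997) = 0.2016.
Trapped volume = 375.0 × 0.2016 = 75.6 mL.

76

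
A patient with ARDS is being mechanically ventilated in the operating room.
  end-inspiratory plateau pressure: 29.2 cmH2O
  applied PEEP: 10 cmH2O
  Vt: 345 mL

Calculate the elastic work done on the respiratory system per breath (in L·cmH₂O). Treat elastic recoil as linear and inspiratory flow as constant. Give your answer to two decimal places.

Elastic work ≈ ½ × (Pplat − PEEP) × Vt = 0.5 × (29.2 − 10) × 0.345 L = 0.5 × 19.2 × 0.345 = 3.312 L·cmH2O.

3.31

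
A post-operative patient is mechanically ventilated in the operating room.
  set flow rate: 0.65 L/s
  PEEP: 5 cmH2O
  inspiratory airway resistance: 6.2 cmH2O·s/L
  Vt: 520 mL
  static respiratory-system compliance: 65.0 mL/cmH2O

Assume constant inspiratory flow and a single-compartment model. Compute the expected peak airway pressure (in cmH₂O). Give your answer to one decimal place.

17.0

Equation of motion (constant flow): PIP = Vt/C + R·V̇ + PEEP.
PIP = 520/65.0 + 6.2×0.65 + 5 = 8.0 + 4.03 + 5 = 17.03 cmH2O.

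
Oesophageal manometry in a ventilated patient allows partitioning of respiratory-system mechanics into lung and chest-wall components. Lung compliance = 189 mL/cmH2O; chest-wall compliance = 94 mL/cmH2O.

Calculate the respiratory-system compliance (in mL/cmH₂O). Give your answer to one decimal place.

Lung and chest wall are elastances in series: 1/Crs = 1/CL + 1/Ccw.
1/Crs = 1/189 + 1/94 = 0.01593.
Crs = 62.775 mL/cmH2O.

62.8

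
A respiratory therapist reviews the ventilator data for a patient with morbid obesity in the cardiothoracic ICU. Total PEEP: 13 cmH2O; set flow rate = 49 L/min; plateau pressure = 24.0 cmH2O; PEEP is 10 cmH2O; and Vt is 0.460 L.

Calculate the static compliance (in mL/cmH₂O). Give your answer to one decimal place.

End-expiratory occlusion gives total PEEP = 13 cmH2O (intrinsic PEEP = 13 − 10 = 3). Use total PEEP for the elastic gradient.
Cstat = Vt / (Pplat − PEEPtotal) = 460 / (24.0 − 13) = 460 / 11.0 = 41.818 mL/cmH2O.

41.8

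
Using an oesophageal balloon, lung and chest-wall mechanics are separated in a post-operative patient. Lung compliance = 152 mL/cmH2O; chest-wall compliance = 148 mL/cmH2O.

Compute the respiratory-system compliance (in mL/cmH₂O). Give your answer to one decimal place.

Lung and chest wall are elastances in series: 1/Crs = 1/CL + 1/Ccw.
1/Crs = 1/152 + 1/148 = 0.01334.
Crs = 74.963 mL/cmH2O.

75.0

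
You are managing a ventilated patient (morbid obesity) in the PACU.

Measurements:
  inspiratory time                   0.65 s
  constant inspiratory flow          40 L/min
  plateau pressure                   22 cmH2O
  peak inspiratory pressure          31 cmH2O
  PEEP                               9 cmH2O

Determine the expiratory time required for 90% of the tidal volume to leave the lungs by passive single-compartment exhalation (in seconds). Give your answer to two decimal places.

Flow: 40 L/min ÷ 60 = 0.6667 L/s.
Vt = flow × Ti = 0.6667 L/s × 0.65 s × 1000 mL/L = 433.36 mL.
R = (PIP − Pplat)/V̇ = (31 − 22) / 0.6667 = 9.0/0.6667 = 13.499 cmH2O·s/L.
C = Vt/(Pplat − PEEP) = 433.36 / (22 − 9) = 433.36/13.0 = 33.335 mL/cmH2O.
τ = R × C = 13.499 × 0.03334 L/cmH2O = 0.4501 s.
t = −τ·ln(1 − 0.90) = −0.4501·ln(0.1) = 1.036 s.

1.04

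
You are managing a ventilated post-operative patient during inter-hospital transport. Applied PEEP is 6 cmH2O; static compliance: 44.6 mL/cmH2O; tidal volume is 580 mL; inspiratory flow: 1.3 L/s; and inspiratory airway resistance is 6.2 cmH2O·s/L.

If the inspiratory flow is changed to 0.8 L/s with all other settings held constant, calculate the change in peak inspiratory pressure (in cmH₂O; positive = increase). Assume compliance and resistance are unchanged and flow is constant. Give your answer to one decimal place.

-3.1

PIP = Vt/C + R·V̇ + PEEP (constant-flow equation of motion).
Only the resistive term changes: ΔPIP = R × ΔV̇ = 6.2 × (0.8 − 1.3) = 6.2 × -0.5 = -3.1 cmH2O.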